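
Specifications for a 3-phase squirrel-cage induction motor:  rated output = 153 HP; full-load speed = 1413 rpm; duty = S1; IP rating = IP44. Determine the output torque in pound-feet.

P_out = 153 × 746 = 114138 W
ω = 2π × 1413/60 = 148 rad/s
τ = P_out/ω = 114138/148 = 771.2 N·m
In lb·ft: 771.2/1.356 = 569 lb·ft

569 lb·ft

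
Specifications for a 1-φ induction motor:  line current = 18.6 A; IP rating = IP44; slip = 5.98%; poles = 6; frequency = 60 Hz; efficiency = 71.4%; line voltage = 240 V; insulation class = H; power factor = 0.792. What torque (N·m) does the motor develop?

P_in = V·I·cosφ = 240 × 18.6 × 0.792 = 3535 W
P_out = η·P_in = 0.714 × 3535 = 2524 W
n_s = 120×60/6 = 1200 rpm; n = 1200×(1−0.0598) = 1128 rpm
ω = 2π×1128/60 = 118.1 rad/s
τ = P_out/ω = 2524/118.1 = 21.4 N·m

21.4 N·m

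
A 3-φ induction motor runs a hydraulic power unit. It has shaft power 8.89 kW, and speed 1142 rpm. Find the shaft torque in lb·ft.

ω = 2π × 1142/60 = 119.6 rad/s
τ = P/ω = 8890/119.6 = 74.33 N·m
In lb·ft: 74.33/1.356 = 54.8 lb·ft

54.8 lb·ft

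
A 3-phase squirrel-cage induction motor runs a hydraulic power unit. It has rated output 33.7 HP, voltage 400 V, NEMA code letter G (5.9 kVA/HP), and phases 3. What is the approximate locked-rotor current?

S_LR = 5.9 × 33.7 = 198.83 kVA
I_LR = S_LR/(√3·V_L) = 198830/(1.732×400) = 287 A

287 A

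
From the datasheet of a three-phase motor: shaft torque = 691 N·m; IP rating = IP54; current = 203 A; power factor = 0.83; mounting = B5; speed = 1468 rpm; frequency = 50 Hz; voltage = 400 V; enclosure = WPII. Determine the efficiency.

91.0 %

ω = 2π × 1468/60 = 153.7 rad/s; P_out = τω = 691 × 153.7 = 106207 W
P_in = √3·V_L·I_L·cosφ = 1.732 × 400 × 203 × 0.83 = 116730 W
η = P_out / P_in = 106207 / 116730 = 0.910 = 91.0%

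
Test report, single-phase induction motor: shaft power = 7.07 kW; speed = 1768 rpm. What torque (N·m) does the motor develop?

ω = 2π × 1768/60 = 185.1 rad/s
τ = P/ω = 7070/185.1 = 38.2 N·m

38.2 N·m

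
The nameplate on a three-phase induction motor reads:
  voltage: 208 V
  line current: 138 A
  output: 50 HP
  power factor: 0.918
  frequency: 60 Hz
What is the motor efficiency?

81.7 %

P_out = 50 × 746 = 37300 W
P_in = √3·V_L·I_L·cosφ = 1.732 × 208 × 138 × 0.918 = 45639 W
η = P_out / P_in = 37300 / 45639 = 0.817 = 81.7%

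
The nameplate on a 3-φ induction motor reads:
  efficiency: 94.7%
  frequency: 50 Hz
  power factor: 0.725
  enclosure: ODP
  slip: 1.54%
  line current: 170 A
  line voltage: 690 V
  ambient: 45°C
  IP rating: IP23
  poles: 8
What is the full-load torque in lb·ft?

1330 lb·ft

P_in = √3·V·I·cosφ = 1.732 × 690 × 170 × 0.725 = 147294 W
P_out = η·P_in = 0.947 × 147294 = 139487 W
n_s = 120×50/8 = 750 rpm; n = 750×(1−0.0154) = 738 rpm
ω = 2π×738/60 = 77.28 rad/s
τ = P_out/ω = 139487/77.28 = 1805 N·m
In lb·ft: 1805/1.356 = 1330 lb·ft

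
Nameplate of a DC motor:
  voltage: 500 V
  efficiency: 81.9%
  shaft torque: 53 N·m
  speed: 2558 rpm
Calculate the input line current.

34.7 A

ω = 2π×2558/60 = 267.9 rad/s; P_out = τω = 53 × 267.9 = 14199 W
P_in = P_out / η = 14199 / 0.819 = 17337 W
I = P_in / V = 17337 / 500 = 34.7 A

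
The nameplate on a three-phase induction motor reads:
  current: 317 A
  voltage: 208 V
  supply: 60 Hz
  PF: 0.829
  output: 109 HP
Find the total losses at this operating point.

P_in = √3·V·I·cosφ = 1.732×208×317×0.829 = 94673 W
P_out = 109×746 = 81314 W
Losses = P_in − P_out = 94673 − 81314 = 13359 W

13400 W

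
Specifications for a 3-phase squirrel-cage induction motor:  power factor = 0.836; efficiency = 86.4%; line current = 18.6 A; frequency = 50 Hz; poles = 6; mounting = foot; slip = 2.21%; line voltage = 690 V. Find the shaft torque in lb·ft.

116 lb·ft

P_in = √3·V·I·cosφ = 1.732 × 690 × 18.6 × 0.836 = 18583 W
P_out = η·P_in = 0.864 × 18583 = 16056 W
n_s = 120×50/6 = 1000 rpm; n = 1000×(1−0.0221) = 978 rpm
ω = 2π×978/60 = 102.4 rad/s
τ = P_out/ω = 16056/102.4 = 156.8 N·m
In lb·ft: 156.8/1.356 = 116 lb·ft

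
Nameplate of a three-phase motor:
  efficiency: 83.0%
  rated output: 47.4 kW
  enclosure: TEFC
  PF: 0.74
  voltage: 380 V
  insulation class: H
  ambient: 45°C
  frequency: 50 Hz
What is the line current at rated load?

P_out = 47.4 kW = 47400 W
P_in = P_out / η = 47400 / 0.830 = 57108 W
I_L = P_in / (√3·V_L·cosφ) = 57108 / (1.732 × 380 × 0.74) = 117 A

117 A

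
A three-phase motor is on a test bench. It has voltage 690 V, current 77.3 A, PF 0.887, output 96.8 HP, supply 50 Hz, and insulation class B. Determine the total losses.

9730 W

P_in = √3·V·I·cosφ = 1.732×690×77.3×0.887 = 81941 W
P_out = 96.8×746 = 72213 W
Losses = P_in − P_out = 81941 − 72213 = 9728 W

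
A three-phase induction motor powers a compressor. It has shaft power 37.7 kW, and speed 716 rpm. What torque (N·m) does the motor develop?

ω = 2π × 716/60 = 74.98 rad/s
τ = P/ω = 37700/74.98 = 503 N·m

503 N·m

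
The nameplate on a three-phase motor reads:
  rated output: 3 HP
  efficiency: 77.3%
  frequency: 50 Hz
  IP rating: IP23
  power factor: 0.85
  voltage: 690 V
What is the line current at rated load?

2.85 A

P_out = 3 × 746 = 2238 W
P_in = P_out / η = 2238 / 0.773 = 2895 W
I_L = P_in / (√3·V_L·cosφ) = 2895 / (1.732 × 690 × 0.85) = 2.85 A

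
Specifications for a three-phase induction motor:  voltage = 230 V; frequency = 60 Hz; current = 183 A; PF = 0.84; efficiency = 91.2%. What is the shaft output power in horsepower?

74.9 HP

P_in = √3·V·I·cosφ = 1.732 × 230 × 183 × 0.84 = 61236 W
P_out = η·P_in = 0.912 × 61236 = 55847 W
= 55847/746 = 74.9 HP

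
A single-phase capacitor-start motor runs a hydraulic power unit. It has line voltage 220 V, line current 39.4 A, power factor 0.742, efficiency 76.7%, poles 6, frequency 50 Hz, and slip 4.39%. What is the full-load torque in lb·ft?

P_in = V·I·cosφ = 220 × 39.4 × 0.742 = 6432 W
P_out = η·P_in = 0.767 × 6432 = 4933 W
n_s = 120×50/6 = 1000 rpm; n = 1000×(1−0.0439) = 956 rpm
ω = 2π×956/60 = 100.1 rad/s
τ = P_out/ω = 4933/100.1 = 49.28 N·m
In lb·ft: 49.28/1.356 = 36.3 lb·ft

36.3 lb·ft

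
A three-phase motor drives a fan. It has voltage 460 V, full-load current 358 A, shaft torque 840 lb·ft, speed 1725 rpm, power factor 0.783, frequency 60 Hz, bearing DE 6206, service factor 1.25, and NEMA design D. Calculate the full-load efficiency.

92.1 %

τ = 840 lb·ft × 1.356 = 1139 N·m
ω = 2π × 1725/60 = 180.6 rad/s; P_out = τω = 1139 × 180.6 = 205703 W
P_in = √3·V_L·I_L·cosφ = 1.732 × 460 × 358 × 0.783 = 223332 W
η = P_out / P_in = 205703 / 223332 = 0.921 = 92.1%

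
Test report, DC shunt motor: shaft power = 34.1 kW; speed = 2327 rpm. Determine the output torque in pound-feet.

ω = 2π × 2327/60 = 243.7 rad/s
τ = P/ω = 34100/243.7 = 139.9 N·m
In lb·ft: 139.9/1.356 = 103 lb·ft

103 lb·ft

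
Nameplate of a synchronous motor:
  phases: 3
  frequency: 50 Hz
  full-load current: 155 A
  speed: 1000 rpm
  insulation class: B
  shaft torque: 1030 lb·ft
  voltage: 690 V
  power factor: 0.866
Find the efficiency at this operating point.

91.2 %

τ = 1030 lb·ft × 1.356 = 1397 N·m
ω = 2π × 1000/60 = 104.7 rad/s; P_out = τω = 1397 × 104.7 = 146266 W
P_in = √3·V_L·I_L·cosφ = 1.732 × 690 × 155 × 0.866 = 160416 W
η = P_out / P_in = 146266 / 160416 = 0.912 = 91.2%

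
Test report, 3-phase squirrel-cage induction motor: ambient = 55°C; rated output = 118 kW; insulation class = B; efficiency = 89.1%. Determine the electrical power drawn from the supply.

132 kW

P_out = 118000 W
P_in = P_out/η = 118000/0.891 = 132435 W = 132 kW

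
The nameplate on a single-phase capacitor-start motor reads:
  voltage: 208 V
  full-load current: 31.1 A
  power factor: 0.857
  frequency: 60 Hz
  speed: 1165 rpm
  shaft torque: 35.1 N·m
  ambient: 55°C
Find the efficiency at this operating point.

ω = 2π × 1165/60 = 122 rad/s; P_out = τω = 35.1 × 122 = 4282 W
P_in = V·I·cosφ = 208 × 31.1 × 0.857 = 5544 W
η = P_out / P_in = 4282 / 5544 = 0.772 = 77.2%

77.2 %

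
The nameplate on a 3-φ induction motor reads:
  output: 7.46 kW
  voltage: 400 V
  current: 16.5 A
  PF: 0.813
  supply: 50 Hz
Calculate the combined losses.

1830 W

P_in = √3·V·I·cosφ = 1.732×400×16.5×0.813 = 9294 W
P_out = 7460 W
Losses = P_in − P_out = 9294 − 7460 = 1834 W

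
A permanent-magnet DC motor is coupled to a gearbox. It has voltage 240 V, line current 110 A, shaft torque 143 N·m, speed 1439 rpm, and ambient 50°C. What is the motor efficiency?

81.6 %

ω = 2π × 1439/60 = 150.7 rad/s; P_out = τω = 143 × 150.7 = 21550 W
P_in = V·I = 240 × 110 = 26400 W
η = P_out / P_in = 21550 / 26400 = 0.816 = 81.6%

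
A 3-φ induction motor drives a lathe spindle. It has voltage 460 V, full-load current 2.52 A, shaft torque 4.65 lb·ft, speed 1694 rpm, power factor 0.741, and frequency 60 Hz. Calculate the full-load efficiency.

75.2 %

τ = 4.65 lb·ft × 1.356 = 6.305 N·m
ω = 2π × 1694/60 = 177.4 rad/s; P_out = τω = 6.305 × 177.4 = 1119 W
P_in = √3·V_L·I_L·cosφ = 1.732 × 460 × 2.52 × 0.741 = 1488 W
η = P_out / P_in = 1119 / 1488 = 0.752 = 75.2%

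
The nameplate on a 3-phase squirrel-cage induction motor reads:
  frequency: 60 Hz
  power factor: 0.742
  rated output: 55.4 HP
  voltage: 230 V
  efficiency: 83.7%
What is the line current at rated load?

P_out = 55.4 × 746 = 41328 W
P_in = P_out / η = 41328 / 0.837 = 49376 W
I_L = P_in / (√3·V_L·cosφ) = 49376 / (1.732 × 230 × 0.742) = 167 A

167 A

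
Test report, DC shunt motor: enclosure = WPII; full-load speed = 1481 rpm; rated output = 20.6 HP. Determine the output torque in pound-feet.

P_out = 20.6 × 746 = 15368 W
ω = 2π × 1481/60 = 155.1 rad/s
τ = P_out/ω = 15368/155.1 = 99.08 N·m
In lb·ft: 99.08/1.356 = 73.1 lb·ft

73.1 lb·ft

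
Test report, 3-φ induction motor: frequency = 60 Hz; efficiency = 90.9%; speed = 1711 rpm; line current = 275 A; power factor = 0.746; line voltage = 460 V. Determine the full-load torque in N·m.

829 N·m

P_in = √3·V·I·cosφ = 1.732 × 460 × 275 × 0.746 = 163447 W
P_out = η·P_in = 0.909 × 163447 = 148573 W
n = 1711 rpm
ω = 2π×1711/60 = 179.2 rad/s
τ = P_out/ω = 148573/179.2 = 829 N·m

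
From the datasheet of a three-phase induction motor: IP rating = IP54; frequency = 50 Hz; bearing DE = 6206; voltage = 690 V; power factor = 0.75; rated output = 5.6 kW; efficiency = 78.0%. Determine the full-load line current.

P_out = 5.6 kW = 5600 W
P_in = P_out / η = 5600 / 0.780 = 7179 W
I_L = P_in / (√3·V_L·cosφ) = 7179 / (1.732 × 690 × 0.75) = 8.01 A

8.01 A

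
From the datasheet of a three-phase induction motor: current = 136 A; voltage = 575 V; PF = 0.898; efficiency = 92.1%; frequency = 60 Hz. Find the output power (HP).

150 HP

P_in = √3·V·I·cosφ = 1.732 × 575 × 136 × 0.898 = 121627 W
P_out = η·P_in = 0.921 × 121627 = 112018 W
= 112018/746 = 150 HP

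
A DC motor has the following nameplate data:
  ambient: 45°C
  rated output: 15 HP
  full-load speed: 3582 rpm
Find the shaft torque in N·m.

29.8 N·m

P_out = 15 × 746 = 11190 W
ω = 2π × 3582/60 = 375.1 rad/s
τ = P_out/ω = 11190/375.1 = 29.8 N·m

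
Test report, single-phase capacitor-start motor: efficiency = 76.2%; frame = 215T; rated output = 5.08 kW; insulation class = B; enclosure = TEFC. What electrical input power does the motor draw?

6.67 kW

P_out = 5080 W
P_in = P_out/η = 5080/0.762 = 6667 W = 6.67 kW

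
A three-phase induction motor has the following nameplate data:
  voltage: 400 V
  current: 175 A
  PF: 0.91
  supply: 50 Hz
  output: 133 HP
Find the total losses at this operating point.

11100 W

P_in = √3·V·I·cosφ = 1.732×400×175×0.91 = 110328 W
P_out = 133×746 = 99218 W
Losses = P_in − P_out = 110328 − 99218 = 11110 W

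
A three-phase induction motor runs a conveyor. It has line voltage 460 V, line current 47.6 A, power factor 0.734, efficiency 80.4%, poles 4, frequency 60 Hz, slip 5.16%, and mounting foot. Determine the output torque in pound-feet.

92.3 lb·ft

P_in = √3·V·I·cosφ = 1.732 × 460 × 47.6 × 0.734 = 27836 W
P_out = η·P_in = 0.804 × 27836 = 22380 W
n_s = 120×60/4 = 1800 rpm; n = 1800×(1−0.0516) = 1707 rpm
ω = 2π×1707/60 = 178.8 rad/s
τ = P_out/ω = 22380/178.8 = 125.2 N·m
In lb·ft: 125.2/1.356 = 92.3 lb·ft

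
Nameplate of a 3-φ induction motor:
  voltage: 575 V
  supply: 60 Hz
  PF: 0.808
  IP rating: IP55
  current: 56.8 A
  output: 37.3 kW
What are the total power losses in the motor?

P_in = √3·V·I·cosφ = 1.732×575×56.8×0.808 = 45706 W
P_out = 37300 W
Losses = P_in − P_out = 45706 − 37300 = 8406 W

8410 W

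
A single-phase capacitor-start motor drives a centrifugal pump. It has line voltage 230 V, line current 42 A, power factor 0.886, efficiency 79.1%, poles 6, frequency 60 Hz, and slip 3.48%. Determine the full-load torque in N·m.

P_in = V·I·cosφ = 230 × 42 × 0.886 = 8559 W
P_out = η·P_in = 0.791 × 8559 = 6770 W
n_s = 120×60/6 = 1200 rpm; n = 1200×(1−0.0348) = 1158 rpm
ω = 2π×1158/60 = 121.3 rad/s
τ = P_out/ω = 6770/121.3 = 55.8 N·m

55.8 N·m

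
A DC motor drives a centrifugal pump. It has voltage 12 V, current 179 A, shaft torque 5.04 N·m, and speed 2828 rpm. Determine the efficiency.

ω = 2π × 2828/60 = 296.1 rad/s; P_out = τω = 5.04 × 296.1 = 1492 W
P_in = V·I = 12 × 179 = 2148 W
η = P_out / P_in = 1492 / 2148 = 0.695 = 69.5%

69.5 %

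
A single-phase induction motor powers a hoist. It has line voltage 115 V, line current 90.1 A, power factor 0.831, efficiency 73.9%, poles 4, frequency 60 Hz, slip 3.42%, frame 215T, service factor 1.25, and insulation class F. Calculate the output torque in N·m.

P_in = V·I·cosφ = 115 × 90.1 × 0.831 = 8610 W
P_out = η·P_in = 0.739 × 8610 = 6363 W
n_s = 120×60/4 = 1800 rpm; n = 1800×(1−0.0342) = 1738 rpm
ω = 2π×1738/60 = 182 rad/s
τ = P_out/ω = 6363/182 = 35 N·m

35 N·m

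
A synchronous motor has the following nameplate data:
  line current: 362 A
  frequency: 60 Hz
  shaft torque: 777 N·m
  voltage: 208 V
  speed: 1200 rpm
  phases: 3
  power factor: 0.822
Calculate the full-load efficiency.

ω = 2π × 1200/60 = 125.7 rad/s; P_out = τω = 777 × 125.7 = 97669 W
P_in = √3·V_L·I_L·cosφ = 1.732 × 208 × 362 × 0.822 = 107199 W
η = P_out / P_in = 97669 / 107199 = 0.911 = 91.1%

91.1 %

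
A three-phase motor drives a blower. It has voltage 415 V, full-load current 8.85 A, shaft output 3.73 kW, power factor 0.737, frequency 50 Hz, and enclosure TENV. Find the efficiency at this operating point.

P_out = 3.73 kW = 3730 W
P_in = √3·V_L·I_L·cosφ = 1.732 × 415 × 8.85 × 0.737 = 4688 W
η = P_out / P_in = 3730 / 4688 = 0.796 = 79.6%

79.6 %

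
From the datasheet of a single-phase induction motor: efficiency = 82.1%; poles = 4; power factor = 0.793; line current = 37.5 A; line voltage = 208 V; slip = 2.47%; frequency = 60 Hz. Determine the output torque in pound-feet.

20.4 lb·ft

P_in = V·I·cosφ = 208 × 37.5 × 0.793 = 6185 W
P_out = η·P_in = 0.821 × 6185 = 5078 W
n_s = 120×60/4 = 1800 rpm; n = 1800×(1−0.0247) = 1756 rpm
ω = 2π×1756/60 = 183.9 rad/s
τ = P_out/ω = 5078/183.9 = 27.61 N·m
In lb·ft: 27.61/1.356 = 20.4 lb·ft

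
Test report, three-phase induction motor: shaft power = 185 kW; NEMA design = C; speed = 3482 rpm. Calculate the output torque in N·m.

ω = 2π × 3482/60 = 364.6 rad/s
τ = P/ω = 185000/364.6 = 507 N·m

507 N·m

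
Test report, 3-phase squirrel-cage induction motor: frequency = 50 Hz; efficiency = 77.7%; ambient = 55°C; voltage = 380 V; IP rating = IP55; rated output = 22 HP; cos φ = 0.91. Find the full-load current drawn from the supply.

35.3 A

P_out = 22 × 746 = 16412 W
P_in = P_out / η = 16412 / 0.777 = 21122 W
I_L = P_in / (√3·V_L·cosφ) = 21122 / (1.732 × 380 × 0.91) = 35.3 A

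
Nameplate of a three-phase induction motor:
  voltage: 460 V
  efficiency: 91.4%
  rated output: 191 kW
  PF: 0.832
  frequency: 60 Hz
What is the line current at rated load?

315 A

P_out = 191 kW = 191000 W
P_in = P_out / η = 191000 / 0.914 = 208972 W
I_L = P_in / (√3·V_L·cosφ) = 208972 / (1.732 × 460 × 0.832) = 315 A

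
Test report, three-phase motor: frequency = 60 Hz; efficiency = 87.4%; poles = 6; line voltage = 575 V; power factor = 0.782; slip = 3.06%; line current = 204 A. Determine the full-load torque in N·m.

P_in = √3·V·I·cosφ = 1.732 × 575 × 204 × 0.782 = 158874 W
P_out = η·P_in = 0.874 × 158874 = 138856 W
n_s = 120×60/6 = 1200 rpm; n = 1200×(1−0.0306) = 1163 rpm
ω = 2π×1163/60 = 121.8 rad/s
τ = P_out/ω = 138856/121.8 = 1140 N·m

1140 N·m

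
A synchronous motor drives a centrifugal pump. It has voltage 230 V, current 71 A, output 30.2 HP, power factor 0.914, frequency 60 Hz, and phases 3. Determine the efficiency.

87.1 %

P_out = 30.2 × 746 = 22529 W
P_in = √3·V_L·I_L·cosφ = 1.732 × 230 × 71 × 0.914 = 25851 W
η = P_out / P_in = 22529 / 25851 = 0.871 = 87.1%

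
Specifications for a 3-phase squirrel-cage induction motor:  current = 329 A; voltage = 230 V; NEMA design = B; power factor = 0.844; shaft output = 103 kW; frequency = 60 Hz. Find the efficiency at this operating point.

93.1 %

P_out = 103 kW = 103000 W
P_in = √3·V_L·I_L·cosφ = 1.732 × 230 × 329 × 0.844 = 110615 W
η = P_out / P_in = 103000 / 110615 = 0.931 = 93.1%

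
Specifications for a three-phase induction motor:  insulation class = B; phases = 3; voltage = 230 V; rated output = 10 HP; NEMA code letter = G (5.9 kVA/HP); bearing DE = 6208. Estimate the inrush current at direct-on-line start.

148 A

S_LR = 5.9 × 10 = 59 kVA
I_LR = S_LR/(√3·V_L) = 59000/(1.732×230) = 148 A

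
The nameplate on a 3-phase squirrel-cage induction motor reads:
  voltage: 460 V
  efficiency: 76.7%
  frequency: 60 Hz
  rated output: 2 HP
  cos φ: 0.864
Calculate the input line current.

2.83 A

P_out = 2 × 746 = 1492 W
P_in = P_out / η = 1492 / 0.767 = 1945 W
I_L = P_in / (√3·V_L·cosφ) = 1945 / (1.732 × 460 × 0.864) = 2.83 A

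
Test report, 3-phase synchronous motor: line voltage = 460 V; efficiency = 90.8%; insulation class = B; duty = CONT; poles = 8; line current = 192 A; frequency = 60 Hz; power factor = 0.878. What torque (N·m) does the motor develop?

1290 N·m

P_in = √3·V·I·cosφ = 1.732 × 460 × 192 × 0.878 = 134308 W
P_out = η·P_in = 0.908 × 134308 = 121952 W
n = n_s = 120×60/8 = 900 rpm (synchronous)
ω = 2π×900/60 = 94.25 rad/s
τ = P_out/ω = 121952/94.25 = 1290 N·m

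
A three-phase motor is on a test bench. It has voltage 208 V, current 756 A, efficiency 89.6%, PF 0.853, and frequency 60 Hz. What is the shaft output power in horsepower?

279 HP

P_in = √3·V·I·cosφ = 1.732 × 208 × 756 × 0.853 = 232318 W
P_out = η·P_in = 0.896 × 232318 = 208157 W
= 208157/746 = 279 HP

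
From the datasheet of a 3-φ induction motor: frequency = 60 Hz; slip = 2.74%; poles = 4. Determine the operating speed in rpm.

1751 rpm

n_s = 120f/p = 120×60/4 = 1800 rpm
n = n_s(1 − s) = 1800 × (1 − 0.0274) = 1751 rpm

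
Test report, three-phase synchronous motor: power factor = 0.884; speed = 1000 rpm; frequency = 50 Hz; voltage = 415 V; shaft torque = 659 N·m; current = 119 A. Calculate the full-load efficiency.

ω = 2π × 1000/60 = 104.7 rad/s; P_out = τω = 659 × 104.7 = 68997 W
P_in = √3·V_L·I_L·cosφ = 1.732 × 415 × 119 × 0.884 = 75613 W
η = P_out / P_in = 68997 / 75613 = 0.913 = 91.3%

91.3 %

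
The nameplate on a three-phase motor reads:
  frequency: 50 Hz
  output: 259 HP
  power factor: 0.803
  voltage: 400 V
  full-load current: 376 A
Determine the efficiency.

92.4 %

P_out = 259 × 746 = 193214 W
P_in = √3·V_L·I_L·cosφ = 1.732 × 400 × 376 × 0.803 = 209176 W
η = P_out / P_in = 193214 / 209176 = 0.924 = 92.4%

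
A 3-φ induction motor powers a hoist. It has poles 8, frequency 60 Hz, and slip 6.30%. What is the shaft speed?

n_s = 120f/p = 120×60/8 = 900 rpm
n = n_s(1 − s) = 900 × (1 − 0.063) = 843 rpm

843 rpm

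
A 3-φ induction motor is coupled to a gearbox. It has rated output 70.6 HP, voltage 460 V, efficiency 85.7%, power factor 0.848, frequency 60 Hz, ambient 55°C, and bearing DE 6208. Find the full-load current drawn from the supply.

91 A

P_out = 70.6 × 746 = 52668 W
P_in = P_out / η = 52668 / 0.857 = 61456 W
I_L = P_in / (√3·V_L·cosφ) = 61456 / (1.732 × 460 × 0.848) = 91 A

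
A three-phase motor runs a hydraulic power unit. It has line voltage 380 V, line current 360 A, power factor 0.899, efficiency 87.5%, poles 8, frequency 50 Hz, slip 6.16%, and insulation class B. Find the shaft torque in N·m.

2530 N·m

P_in = √3·V·I·cosφ = 1.732 × 380 × 360 × 0.899 = 213007 W
P_out = η·P_in = 0.875 × 213007 = 186381 W
n_s = 120×50/8 = 750 rpm; n = 750×(1−0.0616) = 704 rpm
ω = 2π×704/60 = 73.72 rad/s
τ = P_out/ω = 186381/73.72 = 2530 N·m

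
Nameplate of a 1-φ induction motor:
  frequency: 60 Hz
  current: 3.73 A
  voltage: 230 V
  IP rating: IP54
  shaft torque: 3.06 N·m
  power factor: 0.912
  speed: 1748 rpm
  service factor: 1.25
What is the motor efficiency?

ω = 2π × 1748/60 = 183.1 rad/s; P_out = τω = 3.06 × 183.1 = 560 W
P_in = V·I·cosφ = 230 × 3.73 × 0.912 = 782 W
η = P_out / P_in = 560 / 782 = 0.716 = 71.6%

71.6 %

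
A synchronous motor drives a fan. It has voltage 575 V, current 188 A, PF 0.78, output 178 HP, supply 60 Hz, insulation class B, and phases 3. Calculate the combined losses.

13.3 kW

P_in = √3·V·I·cosφ = 1.732×575×188×0.78 = 146039 W
P_out = 178×746 = 132788 W
Losses = P_in − P_out = 146039 − 132788 = 13251 W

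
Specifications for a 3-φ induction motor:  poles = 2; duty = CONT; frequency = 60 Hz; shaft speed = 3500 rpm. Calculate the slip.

2.8 %

n_s = 120f/p = 120×60/2 = 3600 rpm
s = (n_s − n)/n_s = (3600 − 3500)/3600 = 0.0278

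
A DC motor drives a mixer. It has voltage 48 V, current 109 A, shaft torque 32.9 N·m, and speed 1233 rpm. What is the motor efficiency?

ω = 2π × 1233/60 = 129.1 rad/s; P_out = τω = 32.9 × 129.1 = 4247 W
P_in = V·I = 48 × 109 = 5232 W
η = P_out / P_in = 4247 / 5232 = 0.812 = 81.2%

81.2 %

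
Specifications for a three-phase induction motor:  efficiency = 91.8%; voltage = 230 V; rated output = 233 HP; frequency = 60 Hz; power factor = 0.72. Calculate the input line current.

P_out = 233 × 746 = 173818 W
P_in = P_out / η = 173818 / 0.918 = 189344 W
I_L = P_in / (√3·V_L·cosφ) = 189344 / (1.732 × 230 × 0.72) = 660 A

660 A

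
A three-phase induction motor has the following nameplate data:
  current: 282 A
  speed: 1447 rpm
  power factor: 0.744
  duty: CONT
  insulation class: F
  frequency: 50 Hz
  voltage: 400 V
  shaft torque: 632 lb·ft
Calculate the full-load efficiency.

τ = 632 lb·ft × 1.356 = 857 N·m
ω = 2π × 1447/60 = 151.5 rad/s; P_out = τω = 857 × 151.5 = 129836 W
P_in = √3·V_L·I_L·cosφ = 1.732 × 400 × 282 × 0.744 = 145355 W
η = P_out / P_in = 129836 / 145355 = 0.893 = 89.3%

89.3 %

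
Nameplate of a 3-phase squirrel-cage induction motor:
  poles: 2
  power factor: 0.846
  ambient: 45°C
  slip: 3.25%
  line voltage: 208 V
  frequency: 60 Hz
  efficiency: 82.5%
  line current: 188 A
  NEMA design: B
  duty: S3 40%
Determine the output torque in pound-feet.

P_in = √3·V·I·cosφ = 1.732 × 208 × 188 × 0.846 = 57298 W
P_out = η·P_in = 0.825 × 57298 = 47271 W
n_s = 120×60/2 = 3600 rpm; n = 3600×(1−0.0325) = 3483 rpm
ω = 2π×3483/60 = 364.7 rad/s
τ = P_out/ω = 47271/364.7 = 129.6 N·m
In lb·ft: 129.6/1.356 = 95.6 lb·ft

95.6 lb·ft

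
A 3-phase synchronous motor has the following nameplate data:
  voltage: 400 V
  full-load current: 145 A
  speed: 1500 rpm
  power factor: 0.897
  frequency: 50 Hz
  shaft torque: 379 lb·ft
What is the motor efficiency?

89.6 %

τ = 379 lb·ft × 1.356 = 513.9 N·m
ω = 2π × 1500/60 = 157.1 rad/s; P_out = τω = 513.9 × 157.1 = 80734 W
P_in = √3·V_L·I_L·cosφ = 1.732 × 400 × 145 × 0.897 = 90109 W
η = P_out / P_in = 80734 / 90109 = 0.896 = 89.6%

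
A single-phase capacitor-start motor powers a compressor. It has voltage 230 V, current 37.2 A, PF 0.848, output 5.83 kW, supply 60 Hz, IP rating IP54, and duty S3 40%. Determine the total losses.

P_in = V·I·cosφ = 230×37.2×0.848 = 7255 W
P_out = 5830 W
Losses = P_in − P_out = 7255 − 5830 = 1425 W

1430 W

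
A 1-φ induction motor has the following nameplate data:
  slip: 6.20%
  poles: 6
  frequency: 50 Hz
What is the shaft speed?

938 rpm

n_s = 120f/p = 120×50/6 = 1000 rpm
n = n_s(1 − s) = 1000 × (1 − 0.062) = 938 rpm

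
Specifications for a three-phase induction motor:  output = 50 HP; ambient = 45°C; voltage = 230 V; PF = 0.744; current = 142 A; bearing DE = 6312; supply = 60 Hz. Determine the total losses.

P_in = √3·V·I·cosφ = 1.732×230×142×0.744 = 42086 W
P_out = 50×746 = 37300 W
Losses = P_in − P_out = 42086 − 37300 = 4786 W

4790 W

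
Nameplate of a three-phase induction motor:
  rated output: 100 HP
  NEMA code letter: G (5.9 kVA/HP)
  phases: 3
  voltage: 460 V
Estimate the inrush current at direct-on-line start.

741 A

S_LR = 5.9 × 100 = 590 kVA
I_LR = S_LR/(√3·V_L) = 590000/(1.732×460) = 741 A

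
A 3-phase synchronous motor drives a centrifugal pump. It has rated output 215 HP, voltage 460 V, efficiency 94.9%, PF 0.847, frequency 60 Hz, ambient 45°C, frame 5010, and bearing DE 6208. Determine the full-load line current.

250 A

P_out = 215 × 746 = 160390 W
P_in = P_out / η = 160390 / 0.949 = 169009 W
I_L = P_in / (√3·V_L·cosφ) = 169009 / (1.732 × 460 × 0.847) = 250 A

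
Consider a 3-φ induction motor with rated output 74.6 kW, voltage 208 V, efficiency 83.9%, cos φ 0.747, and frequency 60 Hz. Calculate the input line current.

330 A

P_out = 74.6 kW = 74600 W
P_in = P_out / η = 74600 / 0.839 = 88915 W
I_L = P_in / (√3·V_L·cosφ) = 88915 / (1.732 × 208 × 0.747) = 330 A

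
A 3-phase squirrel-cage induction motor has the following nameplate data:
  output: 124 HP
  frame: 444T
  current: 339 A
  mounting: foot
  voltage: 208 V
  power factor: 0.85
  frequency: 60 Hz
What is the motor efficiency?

89.1 %

P_out = 124 × 746 = 92504 W
P_in = √3·V_L·I_L·cosφ = 1.732 × 208 × 339 × 0.85 = 103808 W
η = P_out / P_in = 92504 / 103808 = 0.891 = 89.1%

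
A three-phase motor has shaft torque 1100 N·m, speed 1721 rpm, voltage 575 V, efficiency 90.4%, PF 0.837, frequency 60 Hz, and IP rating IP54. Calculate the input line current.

ω = 2π×1721/60 = 180.2 rad/s; P_out = τω = 1100 × 180.2 = 198220 W
P_in = P_out / η = 198220 / 0.904 = 219270 W
I_L = P_in / (√3·V_L·cosφ) = 219270 / (1.732 × 575 × 0.837) = 263 A

263 A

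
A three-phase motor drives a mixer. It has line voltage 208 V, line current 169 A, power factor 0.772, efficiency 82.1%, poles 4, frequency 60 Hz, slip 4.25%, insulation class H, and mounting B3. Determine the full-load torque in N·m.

P_in = √3·V·I·cosφ = 1.732 × 208 × 169 × 0.772 = 47002 W
P_out = η·P_in = 0.821 × 47002 = 38589 W
n_s = 120×60/4 = 1800 rpm; n = 1800×(1−0.0425) = 1724 rpm
ω = 2π×1724/60 = 180.5 rad/s
τ = P_out/ω = 38589/180.5 = 214 N·m

214 N·m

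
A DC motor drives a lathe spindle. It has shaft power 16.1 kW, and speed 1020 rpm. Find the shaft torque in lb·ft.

ω = 2π × 1020/60 = 106.8 rad/s
τ = P/ω = 16100/106.8 = 150.7 N·m
In lb·ft: 150.7/1.356 = 111 lb·ft

111 lb·ft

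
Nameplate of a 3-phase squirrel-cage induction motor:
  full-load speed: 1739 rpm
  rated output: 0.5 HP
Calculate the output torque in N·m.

P_out = 0.5 × 746 = 373 W
ω = 2π × 1739/60 = 182.1 rad/s
τ = P_out/ω = 373/182.1 = 2.05 N·m

2.05 N·m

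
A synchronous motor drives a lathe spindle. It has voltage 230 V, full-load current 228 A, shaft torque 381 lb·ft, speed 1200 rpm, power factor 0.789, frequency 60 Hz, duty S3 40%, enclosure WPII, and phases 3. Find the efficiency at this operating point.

90.6 %

τ = 381 lb·ft × 1.356 = 516.6 N·m
ω = 2π × 1200/60 = 125.7 rad/s; P_out = τω = 516.6 × 125.7 = 64937 W
P_in = √3·V_L·I_L·cosφ = 1.732 × 230 × 228 × 0.789 = 71662 W
η = P_out / P_in = 64937 / 71662 = 0.906 = 90.6%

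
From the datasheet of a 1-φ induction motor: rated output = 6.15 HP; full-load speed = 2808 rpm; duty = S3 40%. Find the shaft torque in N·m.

15.6 N·m

P_out = 6.15 × 746 = 4588 W
ω = 2π × 2808/60 = 294.1 rad/s
τ = P_out/ω = 4588/294.1 = 15.6 N·m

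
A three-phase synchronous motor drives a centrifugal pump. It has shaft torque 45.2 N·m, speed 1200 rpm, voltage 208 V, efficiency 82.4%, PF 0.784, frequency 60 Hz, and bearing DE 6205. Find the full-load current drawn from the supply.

ω = 2π×1200/60 = 125.7 rad/s; P_out = τω = 45.2 × 125.7 = 5682 W
P_in = P_out / η = 5682 / 0.824 = 6896 W
I_L = P_in / (√3·V_L·cosφ) = 6896 / (1.732 × 208 × 0.784) = 24.4 A

24.4 A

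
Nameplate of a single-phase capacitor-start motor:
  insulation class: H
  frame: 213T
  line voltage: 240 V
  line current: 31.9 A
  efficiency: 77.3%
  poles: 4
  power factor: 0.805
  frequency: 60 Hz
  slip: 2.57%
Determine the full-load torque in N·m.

P_in = V·I·cosφ = 240 × 31.9 × 0.805 = 6163 W
P_out = η·P_in = 0.773 × 6163 = 4764 W
n_s = 120×60/4 = 1800 rpm; n = 1800×(1−0.0257) = 1754 rpm
ω = 2π×1754/60 = 183.7 rad/s
τ = P_out/ω = 4764/183.7 = 25.9 N·m

25.9 N·m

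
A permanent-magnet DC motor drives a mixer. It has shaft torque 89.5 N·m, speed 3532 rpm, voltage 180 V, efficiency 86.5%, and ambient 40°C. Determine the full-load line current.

ω = 2π×3532/60 = 369.9 rad/s; P_out = τω = 89.5 × 369.9 = 33106 W
P_in = P_out / η = 33106 / 0.865 = 38273 W
I = P_in / V = 38273 / 180 = 213 A

213 A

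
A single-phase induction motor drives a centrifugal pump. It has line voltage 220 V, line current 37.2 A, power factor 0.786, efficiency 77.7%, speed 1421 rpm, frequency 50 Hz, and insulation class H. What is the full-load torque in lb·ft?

24.8 lb·ft

P_in = V·I·cosφ = 220 × 37.2 × 0.786 = 6433 W
P_out = η·P_in = 0.777 × 6433 = 4998 W
n = 1421 rpm
ω = 2π×1421/60 = 148.8 rad/s
τ = P_out/ω = 4998/148.8 = 33.59 N·m
In lb·ft: 33.59/1.356 = 24.8 lb·ft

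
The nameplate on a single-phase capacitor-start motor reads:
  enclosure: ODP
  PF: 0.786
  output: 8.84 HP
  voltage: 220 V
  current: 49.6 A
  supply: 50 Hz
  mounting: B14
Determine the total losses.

P_in = V·I·cosφ = 220×49.6×0.786 = 8577 W
P_out = 8.84×746 = 6595 W
Losses = P_in − P_out = 8577 − 6595 = 1982 W

1.98 kW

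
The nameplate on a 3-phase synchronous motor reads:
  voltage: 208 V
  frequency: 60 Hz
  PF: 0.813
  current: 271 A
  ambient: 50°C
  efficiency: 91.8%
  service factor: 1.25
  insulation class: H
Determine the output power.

72.9 kW

P_in = √3·V·I·cosφ = 1.732 × 208 × 271 × 0.813 = 79373 W
P_out = η·P_in = 0.918 × 79373 = 72864 W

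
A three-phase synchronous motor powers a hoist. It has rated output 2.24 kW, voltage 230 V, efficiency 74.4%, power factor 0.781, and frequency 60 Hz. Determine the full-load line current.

9.68 A

P_out = 2.24 kW = 2240 W
P_in = P_out / η = 2240 / 0.744 = 3011 W
I_L = P_in / (√3·V_L·cosφ) = 3011 / (1.732 × 230 × 0.781) = 9.68 A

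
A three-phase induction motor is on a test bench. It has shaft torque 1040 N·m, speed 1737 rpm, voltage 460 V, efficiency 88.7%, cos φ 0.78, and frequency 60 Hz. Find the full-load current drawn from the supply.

343 A

ω = 2π×1737/60 = 181.9 rad/s; P_out = τω = 1040 × 181.9 = 189176 W
P_in = P_out / η = 189176 / 0.887 = 213276 W
I_L = P_in / (√3·V_L·cosφ) = 213276 / (1.732 × 460 × 0.78) = 343 A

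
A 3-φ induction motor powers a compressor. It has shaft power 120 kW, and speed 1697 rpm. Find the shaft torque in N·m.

675 N·m

ω = 2π × 1697/60 = 177.7 rad/s
τ = P/ω = 120000/177.7 = 675 N·m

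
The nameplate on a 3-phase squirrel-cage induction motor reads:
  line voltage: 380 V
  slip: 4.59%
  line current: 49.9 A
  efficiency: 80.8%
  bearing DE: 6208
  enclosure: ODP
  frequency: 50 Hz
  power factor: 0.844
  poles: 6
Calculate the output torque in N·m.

224 N·m

P_in = √3·V·I·cosφ = 1.732 × 380 × 49.9 × 0.844 = 27719 W
P_out = η·P_in = 0.808 × 27719 = 22397 W
n_s = 120×50/6 = 1000 rpm; n = 1000×(1−0.0459) = 954 rpm
ω = 2π×954/60 = 99.9 rad/s
τ = P_out/ω = 22397/99.9 = 224 N·m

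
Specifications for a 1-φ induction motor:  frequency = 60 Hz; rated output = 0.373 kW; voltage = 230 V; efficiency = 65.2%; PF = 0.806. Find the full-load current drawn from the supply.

3.09 A

P_out = 0.373 kW = 373 W
P_in = P_out / η = 373 / 0.652 = 572 W
I = P_in / (V·cosφ) = 572 / (230 × 0.806) = 3.09 A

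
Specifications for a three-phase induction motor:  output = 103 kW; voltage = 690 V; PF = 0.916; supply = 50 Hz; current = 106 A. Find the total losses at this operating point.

13000 W

P_in = √3·V·I·cosφ = 1.732×690×106×0.916 = 116037 W
P_out = 103000 W
Losses = P_in − P_out = 116037 − 103000 = 13037 W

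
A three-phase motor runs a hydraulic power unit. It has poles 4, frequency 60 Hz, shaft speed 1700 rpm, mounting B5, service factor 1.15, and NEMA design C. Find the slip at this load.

n_s = 120f/p = 120×60/4 = 1800 rpm
s = (n_s − n)/n_s = (1800 − 1700)/1800 = 0.0556

5.56 %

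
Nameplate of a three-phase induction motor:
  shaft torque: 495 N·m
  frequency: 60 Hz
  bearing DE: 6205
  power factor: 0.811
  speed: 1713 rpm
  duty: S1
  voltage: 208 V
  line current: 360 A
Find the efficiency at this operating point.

84.4 %

ω = 2π × 1713/60 = 179.4 rad/s; P_out = τω = 495 × 179.4 = 88803 W
P_in = √3·V_L·I_L·cosφ = 1.732 × 208 × 360 × 0.811 = 105180 W
η = P_out / P_in = 88803 / 105180 = 0.844 = 84.4%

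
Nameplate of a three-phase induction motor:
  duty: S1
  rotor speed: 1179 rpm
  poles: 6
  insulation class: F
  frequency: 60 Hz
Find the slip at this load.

1.8 %

n_s = 120f/p = 120×60/6 = 1200 rpm
s = (n_s − n)/n_s = (1200 − 1179)/1200 = 0.0175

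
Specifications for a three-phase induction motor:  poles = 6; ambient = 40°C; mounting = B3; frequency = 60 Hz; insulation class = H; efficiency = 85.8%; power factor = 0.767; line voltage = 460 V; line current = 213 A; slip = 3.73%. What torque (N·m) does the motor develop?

923 N·m

P_in = √3·V·I·cosφ = 1.732 × 460 × 213 × 0.767 = 130161 W
P_out = η·P_in = 0.858 × 130161 = 111678 W
n_s = 120×60/6 = 1200 rpm; n = 1200×(1−0.0373) = 1155 rpm
ω = 2π×1155/60 = 121 rad/s
τ = P_out/ω = 111678/121 = 923 N·m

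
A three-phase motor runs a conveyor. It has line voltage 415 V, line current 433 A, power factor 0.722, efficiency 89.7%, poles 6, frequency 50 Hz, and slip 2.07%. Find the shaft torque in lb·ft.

1450 lb·ft

P_in = √3·V·I·cosφ = 1.732 × 415 × 433 × 0.722 = 224709 W
P_out = η·P_in = 0.897 × 224709 = 201564 W
n_s = 120×50/6 = 1000 rpm; n = 1000×(1−0.0207) = 979 rpm
ω = 2π×979/60 = 102.5 rad/s
τ = P_out/ω = 201564/102.5 = 1966 N·m
In lb·ft: 1966/1.356 = 1450 lb·ft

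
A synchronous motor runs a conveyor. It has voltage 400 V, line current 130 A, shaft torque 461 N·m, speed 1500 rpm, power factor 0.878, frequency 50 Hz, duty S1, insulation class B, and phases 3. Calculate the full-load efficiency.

ω = 2π × 1500/60 = 157.1 rad/s; P_out = τω = 461 × 157.1 = 72423 W
P_in = √3·V_L·I_L·cosφ = 1.732 × 400 × 130 × 0.878 = 79076 W
η = P_out / P_in = 72423 / 79076 = 0.916 = 91.6%

91.6 %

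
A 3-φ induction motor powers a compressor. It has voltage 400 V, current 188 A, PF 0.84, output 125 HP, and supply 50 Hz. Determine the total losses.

P_in = √3·V·I·cosφ = 1.732×400×188×0.84 = 109407 W
P_out = 125×746 = 93250 W
Losses = P_in − P_out = 109407 − 93250 = 16157 W

16.2 kW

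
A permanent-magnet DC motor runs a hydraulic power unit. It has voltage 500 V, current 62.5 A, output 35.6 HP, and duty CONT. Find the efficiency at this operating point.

85.0 %

P_out = 35.6 × 746 = 26558 W
P_in = V·I = 500 × 62.5 = 31250 W
η = P_out / P_in = 26558 / 31250 = 0.850 = 85.0%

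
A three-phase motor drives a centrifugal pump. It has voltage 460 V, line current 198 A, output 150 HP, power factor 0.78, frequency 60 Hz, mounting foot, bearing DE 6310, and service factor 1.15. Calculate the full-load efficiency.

P_out = 150 × 746 = 111900 W
P_in = √3·V_L·I_L·cosφ = 1.732 × 460 × 198 × 0.78 = 123045 W
η = P_out / P_in = 111900 / 123045 = 0.909 = 90.9%

90.9 %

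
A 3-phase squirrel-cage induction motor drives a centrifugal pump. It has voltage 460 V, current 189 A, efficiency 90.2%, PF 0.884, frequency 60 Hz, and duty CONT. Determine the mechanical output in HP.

P_in = √3·V·I·cosφ = 1.732 × 460 × 189 × 0.884 = 133113 W
P_out = η·P_in = 0.902 × 133113 = 120068 W
= 120068/746 = 161 HP

161 HP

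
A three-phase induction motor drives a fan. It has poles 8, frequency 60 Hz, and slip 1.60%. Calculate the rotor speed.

n_s = 120f/p = 120×60/8 = 900 rpm
n = n_s(1 − s) = 900 × (1 − 0.016) = 886 rpm

886 rpm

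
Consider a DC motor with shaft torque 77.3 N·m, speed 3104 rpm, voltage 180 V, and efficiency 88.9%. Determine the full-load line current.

157 A

ω = 2π×3104/60 = 325.1 rad/s; P_out = τω = 77.3 × 325.1 = 25130 W
P_in = P_out / η = 25130 / 0.889 = 28268 W
I = P_in / V = 28268 / 180 = 157 A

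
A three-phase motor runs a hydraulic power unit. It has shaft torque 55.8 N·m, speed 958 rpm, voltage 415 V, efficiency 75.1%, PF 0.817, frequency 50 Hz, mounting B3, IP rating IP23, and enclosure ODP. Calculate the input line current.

ω = 2π×958/60 = 100.3 rad/s; P_out = τω = 55.8 × 100.3 = 5597 W
P_in = P_out / η = 5597 / 0.751 = 7453 W
I_L = P_in / (√3·V_L·cosφ) = 7453 / (1.732 × 415 × 0.817) = 12.7 A

12.7 A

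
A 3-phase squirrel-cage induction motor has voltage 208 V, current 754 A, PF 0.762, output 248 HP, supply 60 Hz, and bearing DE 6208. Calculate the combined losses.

P_in = √3·V·I·cosφ = 1.732×208×754×0.762 = 206984 W
P_out = 248×746 = 185008 W
Losses = P_in − P_out = 206984 − 185008 = 21976 W

22 kW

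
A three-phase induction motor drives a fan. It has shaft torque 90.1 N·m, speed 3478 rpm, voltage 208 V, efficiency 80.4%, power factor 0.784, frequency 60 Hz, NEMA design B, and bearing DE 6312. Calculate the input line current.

145 A

ω = 2π×3478/60 = 364.2 rad/s; P_out = τω = 90.1 × 364.2 = 32814 W
P_in = P_out / η = 32814 / 0.804 = 40813 W
I_L = P_in / (√3·V_L·cosφ) = 40813 / (1.732 × 208 × 0.784) = 145 A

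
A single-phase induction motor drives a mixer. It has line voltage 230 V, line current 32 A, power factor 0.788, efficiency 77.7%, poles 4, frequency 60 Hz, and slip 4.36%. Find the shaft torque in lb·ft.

18.4 lb·ft

P_in = V·I·cosφ = 230 × 32 × 0.788 = 5800 W
P_out = η·P_in = 0.777 × 5800 = 4507 W
n_s = 120×60/4 = 1800 rpm; n = 1800×(1−0.0436) = 1722 rpm
ω = 2π×1722/60 = 180.3 rad/s
τ = P_out/ω = 4507/180.3 = 25 N·m
In lb·ft: 25/1.356 = 18.4 lb·ft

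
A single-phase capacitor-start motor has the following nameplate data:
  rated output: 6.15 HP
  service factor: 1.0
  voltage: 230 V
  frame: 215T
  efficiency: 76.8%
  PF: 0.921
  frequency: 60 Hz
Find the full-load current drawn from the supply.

P_out = 6.15 × 746 = 4588 W
P_in = P_out / η = 4588 / 0.768 = 5974 W
I = P_in / (V·cosφ) = 5974 / (230 × 0.921) = 28.2 A

28.2 A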